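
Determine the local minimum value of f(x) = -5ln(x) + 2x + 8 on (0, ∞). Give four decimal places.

f'(x) = -5/x + 2 = 0 gives x = 5/2.
f''(x) = 5/x², which is positive for x > 0, so this is a local minimum.
f(5/2) = -5·ln(5/2) + 5 + 8 ≈ 8.4185.

8.4185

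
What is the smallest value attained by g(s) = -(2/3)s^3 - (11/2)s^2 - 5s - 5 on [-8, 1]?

g'(s) = -2s^2 - 11s - 5, which vanishes at s = -5 and s = -1/2.
Evaluating at the critical points and endpoints: g(-8) = 73/3, g(-5) = -205/6, g(-1/2) = -91/24, g(1) = -97/6.
The minimum over the interval is -205/6, attained at s = -5.

-205/6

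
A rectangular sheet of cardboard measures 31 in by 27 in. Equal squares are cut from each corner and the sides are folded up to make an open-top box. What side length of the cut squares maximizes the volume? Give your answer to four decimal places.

With cut size x, the volume is V(x) = x(31 − 2x)(27 − 2x) for 0 < x < 13.5.
V'(x) = 12x^2 − 232x + 837. Setting V'(x) = 0 gives x ≈ 4.7990 (the root in (0, 13.5)).
V''(x) = 24x − 232 is negative there, so this is the maximum; V ≈ 1787.3281.

4.7990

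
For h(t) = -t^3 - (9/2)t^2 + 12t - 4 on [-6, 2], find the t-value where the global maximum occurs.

Differentiating, h'(t) = -3t^2 - 9t + 12; which vanishes at t = -4 and t = 1.
Evaluating at the critical points and endpoints: h(-6) = -22, h(-4) = -60, h(1) = 5/2, h(2) = -6.
So the maximum is h(1) = 5/2.

1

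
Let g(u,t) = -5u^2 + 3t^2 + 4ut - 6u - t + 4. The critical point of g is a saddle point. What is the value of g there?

383/76

∂g/∂u = -10u + 4t - 6 = 0 and ∂g/∂t = 4u + 6t - 1 = 0, so (u, t) = (-8/19, 17/38).
The Hessian has g_{uu} = -10, g_{tt} = 6, g_{ut} = 4, giving D = -76 < 0, so the point is a saddle point.
g(-8/19, 17/38) = 383/76.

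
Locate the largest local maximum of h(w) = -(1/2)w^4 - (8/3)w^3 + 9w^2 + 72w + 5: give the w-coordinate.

h'(w) = -2w^3 - 8w^2 + 18w + 72 = 0 at w = -4, -3, 3.
h''(w) = -6w^2 - 16w + 18. h''(-4) = -14 < 0 ⇒ local maximum; h''(-3) = 12 > 0 ⇒ local minimum; h''(3) = -84 < 0 ⇒ local maximum.
The largest local maximum is h(3) = 379/2.

3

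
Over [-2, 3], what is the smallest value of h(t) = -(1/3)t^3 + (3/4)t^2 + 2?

Differentiating, h'(t) = -t^2 + (3/2)t; which vanishes at t = 0 and t = 3/2.
Candidates: h(-2) = 23/3,  h(0) = 2,  h(3/2) = 41/16,  h(3) = -1/4.
So the minimum is h(3) = -1/4.

-1/4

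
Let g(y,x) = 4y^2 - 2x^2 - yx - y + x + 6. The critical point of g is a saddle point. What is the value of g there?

∂g/∂y = 8y - x - 1 = 0 and ∂g/∂x = -y - 4x + 1 = 0, so (y, x) = (5/33, 7/33).
The Hessian has g_{yy} = 8, g_{xx} = -4, g_{yx} = -1, giving D = -33 < 0, so the point is a saddle point.
g(5/33, 7/33) = 199/33.

199/33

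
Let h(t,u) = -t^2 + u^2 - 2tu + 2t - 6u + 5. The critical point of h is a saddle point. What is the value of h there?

∂h/∂t = -2t - 2u + 2 = 0 and ∂h/∂u = -2t + 2u - 6 = 0, so (t, u) = (-1, 2).
The Hessian has h_{tt} = -2, h_{uu} = 2, h_{tu} = -2, giving D = -8 < 0, so the point is a saddle point.
h(-1, 2) = -2.

-2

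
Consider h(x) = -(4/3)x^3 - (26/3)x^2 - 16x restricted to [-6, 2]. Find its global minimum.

-232/3

Differentiating, h'(x) = -4x^2 - (52/3)x - 16; which vanishes at x = -3 and x = -4/3.
Compare values at every candidate in [-6, 2]: h(-6) = 72; h(-3) = 6; h(-4/3) = 736/81; h(2) = -232/3.
So the minimum is h(2) = -232/3.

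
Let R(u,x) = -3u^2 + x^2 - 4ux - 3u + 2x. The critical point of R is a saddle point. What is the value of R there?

-27/28

∂R/∂u = -6u - 4x - 3 = 0 and ∂R/∂x = -4u + 2x + 2 = 0, so (u, x) = (1/14, -6/7).
The Hessian has R_{uu} = -6, R_{xx} = 2, R_{ux} = -4, giving D = -28 < 0, so the point is a saddle point.
R(1/14, -6/7) = -27/28.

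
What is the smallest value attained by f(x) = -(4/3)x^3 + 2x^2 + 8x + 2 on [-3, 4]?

The derivative is -4x^2 + 4x + 8, which vanishes at x = -1 and x = 2.
Compare values at every candidate in [-3, 4]: f(-3) = 32,  f(-1) = -8/3,  f(2) = 46/3,  f(4) = -58/3.
The minimum over the interval is -58/3, attained at x = 4.

-58/3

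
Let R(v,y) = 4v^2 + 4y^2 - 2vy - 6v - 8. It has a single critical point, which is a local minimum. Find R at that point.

∂R/∂v = 8v - 2y - 6 = 0 and ∂R/∂y = -2v + 8y = 0, so (v, y) = (4/5, 1/5).
The Hessian has R_{vv} = 8, R_{yy} = 8, R_{vy} = -2, giving D = 60 > 0 with R_{vv} > 0, so the point is a local minimum.
R(4/5, 1/5) = -52/5.

-52/5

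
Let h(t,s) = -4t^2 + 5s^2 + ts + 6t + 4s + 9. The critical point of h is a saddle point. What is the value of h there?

∂h/∂t = -8t + s + 6 = 0 and ∂h/∂s = t + 10s + 4 = 0, so (t, s) = (56/81, -38/81).
The Hessian has h_{tt} = -8, h_{ss} = 10, h_{ts} = 1, giving D = -81 < 0, so the point is a saddle point.
h(56/81, -38/81) = 821/81.

821/81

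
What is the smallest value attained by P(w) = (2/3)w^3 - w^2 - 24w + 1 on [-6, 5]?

P'(w) = 2w^2 - 2w - 24, which vanishes at w = -3 and w = 4.
Evaluating at the critical points and endpoints: P(-6) = -35,  P(-3) = 46,  P(4) = -205/3,  P(5) = -182/3.
So the minimum is P(4) = -205/3.

-205/3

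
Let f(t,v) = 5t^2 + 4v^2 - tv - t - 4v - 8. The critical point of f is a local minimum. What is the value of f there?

∂f/∂t = 10t - v - 1 = 0 and ∂f/∂v = -t + 8v - 4 = 0, so (t, v) = (12/79, 41/79).
The Hessian has f_{tt} = 10, f_{vv} = 8, f_{tv} = -1, giving D = 79 > 0 with f_{tt} > 0, so the point is a local minimum.
f(12/79, 41/79) = -720/79.

-720/79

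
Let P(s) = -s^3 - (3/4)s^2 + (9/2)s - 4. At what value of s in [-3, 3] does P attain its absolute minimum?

3

P'(s) = -3s^2 - (3/2)s + 9/2, which vanishes at s = -3/2 and s = 1.
Candidates: P(-3) = 11/4; P(-3/2) = -145/16; P(1) = -5/4; P(3) = -97/4.
Hence the absolute minimum is -97/4 at s = 3.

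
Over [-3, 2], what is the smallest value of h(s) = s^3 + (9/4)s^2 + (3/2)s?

-45/4

Differentiating, h'(s) = 3s^2 + (9/2)s + 3/2; which vanishes at s = -1 and s = -1/2.
Evaluating at the critical points and endpoints: h(-3) = -45/4, h(-1) = -1/4, h(-1/2) = -5/16, h(2) = 20.
Hence the absolute minimum is -45/4 at s = -3.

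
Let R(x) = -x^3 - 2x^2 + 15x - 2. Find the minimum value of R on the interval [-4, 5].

R'(x) = -3x^2 - 4x + 15, which vanishes at x = -3 and x = 5/3.
Evaluating at the critical points and endpoints: R(-4) = -30; R(-3) = -38; R(5/3) = 346/27; R(5) = -102.
Hence the absolute minimum is -102 at x = 5.

-102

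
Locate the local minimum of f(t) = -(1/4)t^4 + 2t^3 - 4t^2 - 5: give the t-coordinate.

2

Critical points: f'(t) = -t^3 + 6t^2 - 8t vanishes at t = 0, 2, 4.
Since f''(t) = -3t^2 + 12t - 8, we get f''(0) = -8 < 0 ⇒ local maximum; f''(2) = 4 > 0 ⇒ local minimum; f''(4) = -8 < 0 ⇒ local maximum.
Thus f has its local minimum at t = 2, with value -9.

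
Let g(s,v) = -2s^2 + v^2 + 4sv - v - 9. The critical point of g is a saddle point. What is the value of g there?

-109/12

∂g/∂s = -4s + 4v = 0 and ∂g/∂v = 4s + 2v - 1 = 0, so (s, v) = (1/6, 1/6).
The Hessian has g_{ss} = -4, g_{vv} = 2, g_{sv} = 4, giving D = -24 < 0, so the point is a saddle point.
g(1/6, 1/6) = -109/12.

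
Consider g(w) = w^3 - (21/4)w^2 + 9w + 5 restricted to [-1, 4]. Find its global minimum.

-41/4

g'(w) = 3w^2 - (21/2)w + 9, which vanishes at w = 3/2 and w = 2.
Compare values at every candidate in [-1, 4]: g(-1) = -41/4; g(3/2) = 161/16; g(2) = 10; g(4) = 21.
So the minimum is g(-1) = -41/4.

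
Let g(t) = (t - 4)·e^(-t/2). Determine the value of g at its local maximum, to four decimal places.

0.0996

Differentiating with the product rule gives g'(t) = (-(1/2)t + 3)·e^(-t/2). Since e^(-t/2) > 0, the only critical point is t = 6.
g''(6) has the same sign as -1/2 < 0, so this is a local maximum.
g(6) = (2)·e^(-3) ≈ 0.0996.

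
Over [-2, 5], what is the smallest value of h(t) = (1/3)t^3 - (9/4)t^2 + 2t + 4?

Differentiating, h'(t) = t^2 - (9/2)t + 2; which vanishes at t = 1/2 and t = 4.
Compare values at every candidate in [-2, 5]: h(-2) = -35/3,  h(1/2) = 215/48,  h(4) = -8/3,  h(5) = -7/12.
Hence the absolute minimum is -35/3 at t = -2.

-35/3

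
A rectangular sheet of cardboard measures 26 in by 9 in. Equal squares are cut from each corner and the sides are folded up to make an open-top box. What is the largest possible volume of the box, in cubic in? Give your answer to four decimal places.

With cut size x, the volume is V(x) = x(26 − 2x)(9 − 2x) for 0 < x < 4.5.
V'(x) = 12x^2 − 140x + 234. Setting V'(x) = 0 gives x ≈ 2.0218 (the root in (0, 4.5)).
V''(x) = 24x − 140 is negative there, so this is the maximum; V ≈ 220.0218.

220.0218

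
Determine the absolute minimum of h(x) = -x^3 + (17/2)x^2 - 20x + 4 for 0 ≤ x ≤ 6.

-26

h'(x) = -3x^2 + 17x - 20, which vanishes at x = 5/3 and x = 4.
Compare values at every candidate in [0, 6]: h(0) = 4,  h(5/3) = -559/54,  h(4) = -4,  h(6) = -26.
So the minimum is h(6) = -26.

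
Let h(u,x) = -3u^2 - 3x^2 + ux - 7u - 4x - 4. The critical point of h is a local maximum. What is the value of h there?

∂h/∂u = -6u + x - 7 = 0 and ∂h/∂x = u - 6x - 4 = 0, so (u, x) = (-46/35, -31/35).
The Hessian has h_{uu} = -6, h_{xx} = -6, h_{ux} = 1, giving D = 35 > 0 with h_{uu} < 0, so the point is a local maximum.
h(-46/35, -31/35) = 83/35.

83/35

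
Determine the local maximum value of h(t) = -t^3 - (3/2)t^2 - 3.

-3

h'(t) = -3t^2 - 3t. Setting h'(t) = 0 gives t ∈ {-1, 0}.
h''(t) = -6t - 3. h''(-1) = 3 > 0 ⇒ local minimum; h''(0) = -3 < 0 ⇒ local maximum.
The local maximum is h(0) = -3.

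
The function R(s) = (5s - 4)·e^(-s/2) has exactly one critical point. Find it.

14/5

By the product rule, R'(s) = (-(5/2)s + 7)·e^(-s/2). Since e^(-s/2) > 0, the only critical point is s = 14/5.
R''(14/5) has the same sign as -5/2 < 0, so this is a local maximum.
R(14/5) = (10)·e^(-7/5) ≈ 2.4660.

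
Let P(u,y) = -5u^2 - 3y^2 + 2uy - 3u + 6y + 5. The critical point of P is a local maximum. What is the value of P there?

∂P/∂u = -10u + 2y - 3 = 0 and ∂P/∂y = 2u - 6y + 6 = 0, so (u, y) = (-3/28, 27/28).
The Hessian has P_{uu} = -10, P_{yy} = -6, P_{uy} = 2, giving D = 56 > 0 with P_{uu} < 0, so the point is a local maximum.
P(-3/28, 27/28) = 451/56.

451/56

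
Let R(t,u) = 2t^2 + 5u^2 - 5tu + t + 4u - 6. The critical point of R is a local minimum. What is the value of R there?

∂R/∂t = 4t - 5u + 1 = 0 and ∂R/∂u = -5t + 10u + 4 = 0, so (t, u) = (-2, -7/5).
The Hessian has R_{tt} = 4, R_{uu} = 10, R_{tu} = -5, giving D = 15 > 0 with R_{tt} > 0, so the point is a local minimum.
R(-2, -7/5) = -49/5.

-49/5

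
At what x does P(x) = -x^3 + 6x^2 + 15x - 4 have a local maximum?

5

P'(x) = -3x^2 + 12x + 15 = 0 at x = -1, 5.
Second-derivative test with P''(x) = -6x + 12: P''(-1) = 18 > 0 ⇒ local minimum; P''(5) = -18 < 0 ⇒ local maximum.
The local maximum is P(5) = 96.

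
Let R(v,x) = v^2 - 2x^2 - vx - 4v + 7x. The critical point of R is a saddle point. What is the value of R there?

∂R/∂v = 2v - x - 4 = 0 and ∂R/∂x = -v - 4x + 7 = 0, so (v, x) = (23/9, 10/9).
The Hessian has R_{vv} = 2, R_{xx} = -4, R_{vx} = -1, giving D = -9 < 0, so the point is a saddle point.
R(23/9, 10/9) = -11/9.

-11/9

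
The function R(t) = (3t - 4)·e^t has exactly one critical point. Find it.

Differentiating with the product rule gives R'(t) = (3t - 1)·e^t. Since e^t > 0, the only critical point is t = 1/3.
R''(1/3) has the same sign as 3 > 0, so this is a local minimum.
R(1/3) = (-3)·e^(1/3) ≈ -4.1868.

1/3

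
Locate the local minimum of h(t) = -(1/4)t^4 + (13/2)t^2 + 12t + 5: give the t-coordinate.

-1

Critical points: h'(t) = -t^3 + 13t + 12 vanishes at t = -3, -1, 4.
h''(t) = -3t^2 + 13. h''(-3) = -14 < 0 ⇒ local maximum; h''(-1) = 10 > 0 ⇒ local minimum; h''(4) = -35 < 0 ⇒ local maximum.
So the local minimum value is h(-1) = -3/4.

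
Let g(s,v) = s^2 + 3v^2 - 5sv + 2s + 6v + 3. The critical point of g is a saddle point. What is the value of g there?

∂g/∂s = 2s - 5v + 2 = 0 and ∂g/∂v = -5s + 6v + 6 = 0, so (s, v) = (42/13, 22/13).
The Hessian has g_{ss} = 2, g_{vv} = 6, g_{sv} = -5, giving D = -13 < 0, so the point is a saddle point.
g(42/13, 22/13) = 147/13.

147/13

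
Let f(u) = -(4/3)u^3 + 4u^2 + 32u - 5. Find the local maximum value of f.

305/3

f'(u) = -4u^2 + 8u + 32 = 0 at u = -2, 4.
f''(u) = -8u + 8. f''(-2) = 24 > 0 ⇒ local minimum; f''(4) = -24 < 0 ⇒ local maximum.
So the local maximum value is f(4) = 305/3.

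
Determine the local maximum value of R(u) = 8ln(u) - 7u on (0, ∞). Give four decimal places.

R'(u) = 8/u − 7 = 0 gives u = 8/7.
R''(u) = -8/u², which is negative for u > 0, so this is a local maximum.
R(8/7) = 8·ln(8/7) - 8 ≈ -6.9317.

-6.9317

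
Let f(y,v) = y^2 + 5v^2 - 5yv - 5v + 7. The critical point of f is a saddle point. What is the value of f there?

12

∂f/∂y = 2y - 5v = 0 and ∂f/∂v = -5y + 10v - 5 = 0, so (y, v) = (-5, -2).
The Hessian has f_{yy} = 2, f_{vv} = 10, f_{yv} = -5, giving D = -5 < 0, so the point is a saddle point.
f(-5, -2) = 12.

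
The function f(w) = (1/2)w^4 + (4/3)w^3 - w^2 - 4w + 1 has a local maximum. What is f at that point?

19/6

f'(w) = 2w^3 + 4w^2 - 2w - 4. Setting f'(w) = 0 gives w ∈ {-2, -1, 1}.
Since f''(w) = 6w^2 + 8w - 2, we get f''(-2) = 6 > 0 ⇒ local minimum; f''(-1) = -4 < 0 ⇒ local maximum; f''(1) = 12 > 0 ⇒ local minimum.
So the local maximum value is f(-1) = 19/6.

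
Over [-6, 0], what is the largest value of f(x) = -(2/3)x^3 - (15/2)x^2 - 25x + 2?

Differentiating, f'(x) = -2x^2 - 15x - 25; which vanishes at x = -5 and x = -5/2.
Compare values at every candidate in [-6, 0]: f(-6) = 26; f(-5) = 137/6; f(-5/2) = 673/24; f(0) = 2.
The maximum over the interval is 673/24, attained at x = -5/2.

673/24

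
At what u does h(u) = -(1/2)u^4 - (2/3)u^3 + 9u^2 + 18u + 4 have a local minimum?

h'(u) = -2u^3 - 2u^2 + 18u + 18 = 0 at u = -3, -1, 3.
Second-derivative test with h''(u) = -6u^2 - 4u + 18: h''(-3) = -24 < 0 ⇒ local maximum; h''(-1) = 16 > 0 ⇒ local minimum; h''(3) = -48 < 0 ⇒ local maximum.
Thus h has its local minimum at u = -1, with value -29/6.

-1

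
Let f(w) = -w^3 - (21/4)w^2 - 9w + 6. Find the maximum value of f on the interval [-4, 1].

22

f'(w) = -3w^2 - (21/2)w - 9, which vanishes at w = -2 and w = -3/2.
Compare values at every candidate in [-4, 1]: f(-4) = 22; f(-2) = 11; f(-3/2) = 177/16; f(1) = -37/4.
The maximum over the interval is 22, attained at w = -4.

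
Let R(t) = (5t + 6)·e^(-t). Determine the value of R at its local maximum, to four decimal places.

6.1070

Differentiating with the product rule gives R'(t) = (-5t - 1)·e^(-t). Since e^(-t) > 0, the only critical point is t = -1/5.
R''(-1/5) has the same sign as -5 < 0, so this is a local maximum.
R(-1/5) = (5)·e^(1/5) ≈ 6.1070.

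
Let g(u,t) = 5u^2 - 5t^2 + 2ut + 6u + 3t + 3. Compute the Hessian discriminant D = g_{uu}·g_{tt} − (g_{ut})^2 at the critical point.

∂g/∂u = 10u + 2t + 6 = 0 and ∂g/∂t = 2u - 10t + 3 = 0, so (u, t) = (-33/52, 9/52).
The Hessian has g_{uu} = 10, g_{tt} = -10, g_{ut} = 2, giving D = -104 < 0, so the point is a saddle point.
D = (10)·(-10) − (2)^2 = -104.

-104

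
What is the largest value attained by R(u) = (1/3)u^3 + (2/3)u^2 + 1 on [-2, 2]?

Differentiating, R'(u) = u^2 + (4/3)u; which vanishes at u = -4/3 and u = 0.
Evaluating at the critical points and endpoints: R(-2) = 1; R(-4/3) = 113/81; R(0) = 1; R(2) = 19/3.
Hence the absolute maximum is 19/3 at u = 2.

19/3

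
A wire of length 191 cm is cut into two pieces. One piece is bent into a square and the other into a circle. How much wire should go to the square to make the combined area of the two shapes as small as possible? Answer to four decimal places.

106.9789

Let x be the length used for the square. Square side x/4; circle radius (191−x)/(2π).
A(x) = (x/4)² + π·((191−x)/(2π))² = x²/16 + (191−x)²/(4π) for 0 ≤ x ≤ 191. A'(x) = x/8 − (191−x)/(2π) = 0 gives x = 4·191/(π+4) ≈ 106.9789.
A'' = 1/8 + 1/(2π) > 0, so this gives the minimum combined area; x ≈ 106.9789 cm to the square.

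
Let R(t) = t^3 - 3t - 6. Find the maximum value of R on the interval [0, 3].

The derivative is 3t^2 - 3, whose only zero in [0, 3] is t = 1.
Evaluating at the critical points and endpoints: R(0) = -6,  R(1) = -8,  R(3) = 12.
Hence the absolute maximum is 12 at t = 3.

12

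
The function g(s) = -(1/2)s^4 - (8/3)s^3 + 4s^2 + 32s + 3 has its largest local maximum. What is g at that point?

g'(s) = -2s^3 - 8s^2 + 8s + 32 = 0 at s = -4, -2, 2.
Second-derivative test with g''(s) = -6s^2 - 16s + 8: g''(-4) = -24 < 0 ⇒ local maximum; g''(-2) = 16 > 0 ⇒ local minimum; g''(2) = -48 < 0 ⇒ local maximum.
So the largest local maximum value is g(2) = 161/3.

161/3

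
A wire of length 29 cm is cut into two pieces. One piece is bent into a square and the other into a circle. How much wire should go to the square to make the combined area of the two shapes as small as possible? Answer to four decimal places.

16.2429

Let x be the length used for the square. Square side x/4; circle radius (29−x)/(2π).
A(x) = (x/4)² + π·((29−x)/(2π))² = x²/16 + (29−x)²/(4π) for 0 ≤ x ≤ 29. A'(x) = x/8 − (29−x)/(2π) = 0 gives x = 4·29/(π+4) ≈ 16.2429.
A'' = 1/8 + 1/(2π) > 0, so this gives the minimum combined area; x ≈ 16.2429 cm to the square.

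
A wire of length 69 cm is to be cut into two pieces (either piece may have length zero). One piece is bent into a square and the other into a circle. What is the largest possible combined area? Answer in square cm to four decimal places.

Let x be the length used for the square. Square side x/4; circle radius (69−x)/(2π).
A(x) = (x/4)² + π·((69−x)/(2π))² = x²/16 + (69−x)²/(4π) for 0 ≤ x ≤ 69. A'(x) = x/8 − (69−x)/(2π) = 0 gives x = 4·69/(π+4) ≈ 38.6468.
A'' > 0, so the interior critical point is a minimum; the maximum is at an endpoint. A(0) = 378.8683 and A(69) = 297.5625, so the largest area is 378.8683.

378.8683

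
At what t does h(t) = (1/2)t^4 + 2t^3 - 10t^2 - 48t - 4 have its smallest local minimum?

h'(t) = 2t^3 + 6t^2 - 20t - 48 = 0 at t = -4, -2, 3.
Since h''(t) = 6t^2 + 12t - 20, we get h''(-4) = 28 > 0 ⇒ local minimum; h''(-2) = -20 < 0 ⇒ local maximum; h''(3) = 70 > 0 ⇒ local minimum.
Thus h has its smallest local minimum at t = 3, with value -287/2.

3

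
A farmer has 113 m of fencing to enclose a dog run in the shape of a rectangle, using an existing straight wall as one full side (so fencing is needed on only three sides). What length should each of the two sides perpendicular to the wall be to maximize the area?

113/4

Let the sides perpendicular to the wall have length x and the parallel side y, so 2x + y = 113 and the area is A = xy = x(113 − 2x).
A'(x) = 113 − 4x = 0 gives x = 113/4, and A''(x) = −4 < 0 confirms a maximum.
Then y = 113 − 2·113/4 = 113/2 and A = 12769/8.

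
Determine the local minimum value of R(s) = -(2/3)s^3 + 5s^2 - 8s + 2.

R'(s) = -2s^2 + 10s - 8. Setting R'(s) = 0 gives s ∈ {1, 4}.
Second-derivative test with R''(s) = -4s + 10: R''(1) = 6 > 0 ⇒ local minimum; R''(4) = -6 < 0 ⇒ local maximum.
The local minimum is R(1) = -5/3.

-5/3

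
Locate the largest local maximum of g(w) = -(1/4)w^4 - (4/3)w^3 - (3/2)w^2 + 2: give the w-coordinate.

-3

g'(w) = -w^3 - 4w^2 - 3w = 0 at w = -3, -1, 0.
Second-derivative test with g''(w) = -3w^2 - 8w - 3: g''(-3) = -6 < 0 ⇒ local maximum; g''(-1) = 2 > 0 ⇒ local minimum; g''(0) = -3 < 0 ⇒ local maximum.
Thus g has its largest local maximum at w = -3, with value 17/4.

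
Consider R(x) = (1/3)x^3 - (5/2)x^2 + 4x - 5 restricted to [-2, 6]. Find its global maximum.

The derivative is x^2 - 5x + 4, which vanishes at x = 1 and x = 4.
Compare values at every candidate in [-2, 6]: R(-2) = -77/3; R(1) = -19/6; R(4) = -23/3; R(6) = 1.
So the maximum is R(6) = 1.

1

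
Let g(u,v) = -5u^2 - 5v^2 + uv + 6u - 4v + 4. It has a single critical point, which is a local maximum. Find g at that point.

632/99

∂g/∂u = -10u + v + 6 = 0 and ∂g/∂v = u - 10v - 4 = 0, so (u, v) = (56/99, -34/99).
The Hessian has g_{uu} = -10, g_{vv} = -10, g_{uv} = 1, giving D = 99 > 0 with g_{uu} < 0, so the point is a local maximum.
g(56/99, -34/99) = 632/99.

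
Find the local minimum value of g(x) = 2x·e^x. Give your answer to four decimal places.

-0.7358

By the product rule, g'(x) = (2x + 2)·e^x. Since e^x > 0, the only critical point is x = -1.
g''(-1) has the same sign as 2 > 0, so this is a local minimum.
g(-1) = (-2)·e^(-1) ≈ -0.7358.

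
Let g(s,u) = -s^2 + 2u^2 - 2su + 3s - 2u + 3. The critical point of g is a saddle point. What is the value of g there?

19/6

∂g/∂s = -2s - 2u + 3 = 0 and ∂g/∂u = -2s + 4u - 2 = 0, so (s, u) = (2/3, 5/6).
The Hessian has g_{ss} = -2, g_{uu} = 4, g_{su} = -2, giving D = -12 < 0, so the point is a saddle point.
g(2/3, 5/6) = 19/6.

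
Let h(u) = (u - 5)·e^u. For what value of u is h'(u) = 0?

By the product rule, h'(u) = (u - 4)·e^u. Since e^u > 0, the only critical point is u = 4.
h''(4) has the same sign as 1 > 0, so this is a local minimum.
h(4) = (-1)·e^(4) ≈ -54.5982.

4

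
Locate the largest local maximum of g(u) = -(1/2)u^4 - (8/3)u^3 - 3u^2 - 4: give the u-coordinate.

-3

g'(u) = -2u^3 - 8u^2 - 6u. Setting g'(u) = 0 gives u ∈ {-3, -1, 0}.
g''(u) = -6u^2 - 16u - 6. g''(-3) = -12 < 0 ⇒ local maximum; g''(-1) = 4 > 0 ⇒ local minimum; g''(0) = -6 < 0 ⇒ local maximum.
So the largest local maximum value is g(-3) = 1/2.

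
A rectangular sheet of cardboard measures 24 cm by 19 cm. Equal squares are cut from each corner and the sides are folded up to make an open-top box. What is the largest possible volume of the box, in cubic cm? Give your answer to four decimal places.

With cut size x, the volume is V(x) = x(24 − 2x)(19 − 2x) for 0 < x < 9.5.
V'(x) = 12x^2 − 172x + 456. Setting V'(x) = 0 gives x ≈ 3.5114 (the root in (0, 9.5)).
V''(x) = 24x − 172 is negative there, so this is the maximum; V ≈ 714.0057.

714.0057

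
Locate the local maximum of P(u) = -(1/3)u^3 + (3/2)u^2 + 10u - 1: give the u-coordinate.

P'(u) = -u^2 + 3u + 10. Setting P'(u) = 0 gives u ∈ {-2, 5}.
Since P''(u) = -2u + 3, we get P''(-2) = 7 > 0 ⇒ local minimum; P''(5) = -7 < 0 ⇒ local maximum.
So the local maximum value is P(5) = 269/6.

5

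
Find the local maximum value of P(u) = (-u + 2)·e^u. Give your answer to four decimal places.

2.7183

By the product rule, P'(u) = (-u + 1)·e^u. Since e^u > 0, the only critical point is u = 1.
P''(1) has the same sign as -1 < 0, so this is a local maximum.
P(1) = (1)·e^(1) ≈ 2.7183.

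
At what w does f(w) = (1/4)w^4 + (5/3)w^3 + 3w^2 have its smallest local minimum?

0

f'(w) = w^3 + 5w^2 + 6w. Setting f'(w) = 0 gives w ∈ {-3, -2, 0}.
Second-derivative test with f''(w) = 3w^2 + 10w + 6: f''(-3) = 3 > 0 ⇒ local minimum; f''(-2) = -2 < 0 ⇒ local maximum; f''(0) = 6 > 0 ⇒ local minimum.
The smallest local minimum is f(0) = 0.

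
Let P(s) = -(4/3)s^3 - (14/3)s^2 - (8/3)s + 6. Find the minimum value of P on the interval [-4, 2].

Differentiating, P'(s) = -4s^2 - (28/3)s - 8/3; which vanishes at s = -2 and s = -1/3.
Evaluating at the critical points and endpoints: P(-4) = 82/3,  P(-2) = 10/3,  P(-1/3) = 520/81,  P(2) = -86/3.
Hence the absolute minimum is -86/3 at s = 2.

-86/3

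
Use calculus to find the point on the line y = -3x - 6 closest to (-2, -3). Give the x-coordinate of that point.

-11/10

Minimize D(x)^2 = (x + 2)^2 + (-3x - 3)^2.
d/dx[D^2] = 2(x + 2) + 2·(-3)·(-3x - 3) = 0 ⇒ x = -11/10.
Then y = -27/10 and the distance is √(9/10) ≈ 0.9487.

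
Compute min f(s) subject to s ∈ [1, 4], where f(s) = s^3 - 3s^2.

f'(s) = 3s^2 - 6s, whose only zero in [1, 4] is s = 2.
Evaluating at the critical points and endpoints: f(1) = -2,  f(2) = -4,  f(4) = 16.
Hence the absolute minimum is -4 at s = 2.

-4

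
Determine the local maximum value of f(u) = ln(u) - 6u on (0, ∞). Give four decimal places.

f'(u) = 1/u − 6 = 0 gives u = 1/6.
f''(u) = -1/u², which is negative for u > 0, so this is a local maximum.
f(1/6) = 1·ln(1/6) - 1 ≈ -2.7918.

-2.7918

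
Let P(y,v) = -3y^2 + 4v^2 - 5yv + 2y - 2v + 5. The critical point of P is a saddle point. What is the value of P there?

349/73

∂P/∂y = -6y - 5v + 2 = 0 and ∂P/∂v = -5y + 8v - 2 = 0, so (y, v) = (6/73, 22/73).
The Hessian has P_{yy} = -6, P_{vv} = 8, P_{yv} = -5, giving D = -73 < 0, so the point is a saddle point.
P(6/73, 22/73) = 349/73.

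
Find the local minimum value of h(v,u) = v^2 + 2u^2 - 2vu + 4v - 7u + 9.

11/4

∂h/∂v = 2v - 2u + 4 = 0 and ∂h/∂u = -2v + 4u - 7 = 0, so (v, u) = (-1/2, 3/2).
The Hessian has h_{vv} = 2, h_{uu} = 4, h_{vu} = -2, giving D = 4 > 0 with h_{vv} > 0, so the point is a local minimum.
h(-1/2, 3/2) = 11/4.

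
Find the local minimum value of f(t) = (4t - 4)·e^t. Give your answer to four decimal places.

-4.0000

By the product rule, f'(t) = (4t)·e^t. Since e^t > 0, the only critical point is t = 0.
f''(0) has the same sign as 4 > 0, so this is a local minimum.
f(0) = (-4)·e^(0) ≈ -4.0000.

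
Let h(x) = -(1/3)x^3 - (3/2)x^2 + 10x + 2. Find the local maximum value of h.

h'(x) = -x^2 - 3x + 10 = 0 at x = -5, 2.
Since h''(x) = -2x - 3, we get h''(-5) = 7 > 0 ⇒ local minimum; h''(2) = -7 < 0 ⇒ local maximum.
So the local maximum value is h(2) = 40/3.

40/3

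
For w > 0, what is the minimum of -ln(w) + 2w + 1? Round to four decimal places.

R'(w) = -1/w + 2 = 0 gives w = 1/2.
R''(w) = 1/w², which is positive for w > 0, so this is a local minimum.
R(1/2) = -1·ln(1/2) + 1 + 1 ≈ 2.6931.

2.6931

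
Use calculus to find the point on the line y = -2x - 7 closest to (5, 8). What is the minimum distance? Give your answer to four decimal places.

Minimize D(x)^2 = (x - 5)^2 + (-2x - 15)^2.
d/dx[D^2] = 2(x - 5) + 2·(-2)·(-2x - 15) = 0 ⇒ x = -5.
Then y = 3 and the distance is √(125) ≈ 11.1803.

11.1803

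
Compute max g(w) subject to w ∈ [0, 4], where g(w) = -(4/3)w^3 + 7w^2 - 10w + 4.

The derivative is -4w^2 + 14w - 10, which vanishes at w = 1 and w = 5/2.
Compare values at every candidate in [0, 4]: g(0) = 4, g(1) = -1/3, g(5/2) = 23/12, g(4) = -28/3.
So the maximum is g(0) = 4.

4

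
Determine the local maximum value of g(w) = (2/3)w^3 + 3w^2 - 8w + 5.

Critical points: g'(w) = 2w^2 + 6w - 8 vanishes at w = -4, 1.
Second-derivative test with g''(w) = 4w + 6: g''(-4) = -10 < 0 ⇒ local maximum; g''(1) = 10 > 0 ⇒ local minimum.
The local maximum is g(-4) = 127/3.

127/3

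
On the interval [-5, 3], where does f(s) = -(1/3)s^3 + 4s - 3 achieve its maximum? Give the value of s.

-5

Differentiating, f'(s) = -s^2 + 4; which vanishes at s = -2 and s = 2.
Evaluating at the critical points and endpoints: f(-5) = 56/3,  f(-2) = -25/3,  f(2) = 7/3,  f(3) = 0.
So the maximum is f(-5) = 56/3.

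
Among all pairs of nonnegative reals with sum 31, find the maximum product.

961/4

With x + y = 31, the product is P(x) = x(31 − x).
P'(x) = 31 − 2x = 0 gives x = 31/2; P'' = −2 < 0, so this is the maximum.
P = 31/2·31/2 = 961/4.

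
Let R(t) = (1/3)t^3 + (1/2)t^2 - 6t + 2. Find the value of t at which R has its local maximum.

-3

Critical points: R'(t) = t^2 + t - 6 vanishes at t = -3, 2.
Second-derivative test with R''(t) = 2t + 1: R''(-3) = -5 < 0 ⇒ local maximum; R''(2) = 5 > 0 ⇒ local minimum.
Thus R has its local maximum at t = -3, with value 31/2.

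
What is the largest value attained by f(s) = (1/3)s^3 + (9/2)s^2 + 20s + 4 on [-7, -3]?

Differentiating, f'(s) = s^2 + 9s + 20; which vanishes at s = -5 and s = -4.
Evaluating at the critical points and endpoints: f(-7) = -179/6,  f(-5) = -151/6,  f(-4) = -76/3,  f(-3) = -49/2.
Hence the absolute maximum is -49/2 at s = -3.

-49/2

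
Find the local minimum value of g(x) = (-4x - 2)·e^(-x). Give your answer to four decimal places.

Differentiating with the product rule gives g'(x) = (4x - 2)·e^(-x). Since e^(-x) > 0, the only critical point is x = 1/2.
g''(1/2) has the same sign as 4 > 0, so this is a local minimum.
g(1/2) = (-4)·e^(-1/2) ≈ -2.4261.

-2.4261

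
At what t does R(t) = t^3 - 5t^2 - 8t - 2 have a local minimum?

4

R'(t) = 3t^2 - 10t - 8 = 0 at t = -2/3, 4.
Second-derivative test with R''(t) = 6t - 10: R''(-2/3) = -14 < 0 ⇒ local maximum; R''(4) = 14 > 0 ⇒ local minimum.
So the local minimum value is R(4) = -50.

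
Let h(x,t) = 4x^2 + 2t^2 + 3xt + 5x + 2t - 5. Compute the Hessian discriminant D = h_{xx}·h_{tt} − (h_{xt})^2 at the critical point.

23

∂h/∂x = 8x + 3t + 5 = 0 and ∂h/∂t = 3x + 4t + 2 = 0, so (x, t) = (-14/23, -1/23).
The Hessian has h_{xx} = 8, h_{tt} = 4, h_{xt} = 3, giving D = 23 > 0 with h_{xx} > 0, so the point is a local minimum.
D = (8)·(4) − (3)^2 = 23.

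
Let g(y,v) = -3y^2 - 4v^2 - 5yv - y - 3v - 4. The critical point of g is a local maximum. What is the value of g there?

-76/23

∂g/∂y = -6y - 5v - 1 = 0 and ∂g/∂v = -5y - 8v - 3 = 0, so (y, v) = (7/23, -13/23).
The Hessian has g_{yy} = -6, g_{vv} = -8, g_{yv} = -5, giving D = 23 > 0 with g_{yy} < 0, so the point is a local maximum.
g(7/23, -13/23) = -76/23.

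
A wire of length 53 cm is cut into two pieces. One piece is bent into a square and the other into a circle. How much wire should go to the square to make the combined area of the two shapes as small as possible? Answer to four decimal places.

Let x be the length used for the square. Square side x/4; circle radius (53−x)/(2π).
A(x) = (x/4)² + π·((53−x)/(2π))² = x²/16 + (53−x)²/(4π) for 0 ≤ x ≤ 53. A'(x) = x/8 − (53−x)/(2π) = 0 gives x = 4·53/(π+4) ≈ 29.6853.
A'' = 1/8 + 1/(2π) > 0, so this gives the minimum combined area; x ≈ 29.6853 cm to the square.

29.6853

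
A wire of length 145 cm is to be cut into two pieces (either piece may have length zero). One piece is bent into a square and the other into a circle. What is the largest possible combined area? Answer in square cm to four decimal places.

Let x be the length used for the square. Square side x/4; circle radius (145−x)/(2π).
A(x) = (x/4)² + π·((145−x)/(2π))² = x²/16 + (145−x)²/(4π) for 0 ≤ x ≤ 145. A'(x) = x/8 − (145−x)/(2π) = 0 gives x = 4·145/(π+4) ≈ 81.2144.
A'' > 0, so the interior critical point is a minimum; the maximum is at an endpoint. A(0) = 1673.1163 and A(145) = 1314.0625, so the largest area is 1673.1163.

1673.1163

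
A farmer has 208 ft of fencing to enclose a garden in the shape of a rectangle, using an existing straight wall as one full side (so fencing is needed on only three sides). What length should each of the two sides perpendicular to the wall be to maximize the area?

Let the sides perpendicular to the wall have length x and the parallel side y, so 2x + y = 208 and the area is A = xy = x(208 − 2x).
A'(x) = 208 − 4x = 0 gives x = 52, and A''(x) = −4 < 0 confirms a maximum.
Then y = 208 − 2·52 = 104 and A = 5408.

52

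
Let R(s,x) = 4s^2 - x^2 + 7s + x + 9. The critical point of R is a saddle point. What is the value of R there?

∂R/∂s = 8s + 7 = 0 and ∂R/∂x = -2x + 1 = 0, so (s, x) = (-7/8, 1/2).
The Hessian has R_{ss} = 8, R_{xx} = -2, R_{sx} = 0, giving D = -16 < 0, so the point is a saddle point.
R(-7/8, 1/2) = 99/16.

99/16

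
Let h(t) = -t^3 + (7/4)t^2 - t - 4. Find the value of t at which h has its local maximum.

h'(t) = -3t^2 + (7/2)t - 1. Setting h'(t) = 0 gives t ∈ {1/2, 2/3}.
Since h''(t) = -6t + 7/2, we get h''(1/2) = 1/2 > 0 ⇒ local minimum; h''(2/3) = -1/2 < 0 ⇒ local maximum.
Thus h has its local maximum at t = 2/3, with value -113/27.

2/3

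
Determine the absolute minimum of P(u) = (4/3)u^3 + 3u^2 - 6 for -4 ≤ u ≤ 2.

-130/3

Differentiating, P'(u) = 4u^2 + 6u; which vanishes at u = -3/2 and u = 0.
Compare values at every candidate in [-4, 2]: P(-4) = -130/3,  P(-3/2) = -15/4,  P(0) = -6,  P(2) = 50/3.
The minimum over the interval is -130/3, attained at u = -4.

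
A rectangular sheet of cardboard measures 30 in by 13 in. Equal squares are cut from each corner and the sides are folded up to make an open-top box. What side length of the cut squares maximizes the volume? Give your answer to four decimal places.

2.8237

With cut size x, the volume is V(x) = x(30 − 2x)(13 − 2x) for 0 < x < 6.5.
V'(x) = 12x^2 − 172x + 390. Setting V'(x) = 0 gives x ≈ 2.8237 (the root in (0, 6.5)).
V''(x) = 24x − 172 is negative there, so this is the maximum; V ≈ 505.5974.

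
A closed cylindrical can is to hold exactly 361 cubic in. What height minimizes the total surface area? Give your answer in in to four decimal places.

7.7174

With radius r and height h, πr²h = 361 so h = 361/(πr²), and S(r) = 2πr² + 2πrh = 2πr² + 2·361/r.
S'(r) = 4πr − 2·361/r² = 0 ⇒ r³ = 361/(2π), so r ≈ 3.8587 and h = 2r ≈ 7.7174.
S''(r) = 4π + 4·361/r³ > 0, so this is the minimum; S ≈ 280.6635.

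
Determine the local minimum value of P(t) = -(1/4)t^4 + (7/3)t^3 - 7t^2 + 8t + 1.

P'(t) = -t^3 + 7t^2 - 14t + 8 = 0 at t = 1, 2, 4.
P''(t) = -3t^2 + 14t - 14. P''(1) = -3 < 0 ⇒ local maximum; P''(2) = 2 > 0 ⇒ local minimum; P''(4) = -6 < 0 ⇒ local maximum.
Thus P has its local minimum at t = 2, with value 11/3.

11/3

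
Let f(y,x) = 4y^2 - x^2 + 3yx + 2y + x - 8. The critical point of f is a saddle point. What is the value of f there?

-206/25

∂f/∂y = 8y + 3x + 2 = 0 and ∂f/∂x = 3y - 2x + 1 = 0, so (y, x) = (-7/25, 2/25).
The Hessian has f_{yy} = 8, f_{xx} = -2, f_{yx} = 3, giving D = -25 < 0, so the point is a saddle point.
f(-7/25, 2/25) = -206/25.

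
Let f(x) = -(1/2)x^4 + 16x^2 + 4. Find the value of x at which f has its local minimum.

0

Critical points: f'(x) = -2x^3 + 32x vanishes at x = -4, 0, 4.
Since f''(x) = -6x^2 + 32, we get f''(-4) = -64 < 0 ⇒ local maximum; f''(0) = 32 > 0 ⇒ local minimum; f''(4) = -64 < 0 ⇒ local maximum.
So the local minimum value is f(0) = 4.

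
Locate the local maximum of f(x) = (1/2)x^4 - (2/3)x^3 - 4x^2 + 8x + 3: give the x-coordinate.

f'(x) = 2x^3 - 2x^2 - 8x + 8. Setting f'(x) = 0 gives x ∈ {-2, 1, 2}.
f''(x) = 6x^2 - 4x - 8. f''(-2) = 24 > 0 ⇒ local minimum; f''(1) = -6 < 0 ⇒ local maximum; f''(2) = 8 > 0 ⇒ local minimum.
So the local maximum value is f(1) = 41/6.

1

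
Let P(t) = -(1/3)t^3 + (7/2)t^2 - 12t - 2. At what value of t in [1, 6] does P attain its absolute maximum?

1

Differentiating, P'(t) = -t^2 + 7t - 12; which vanishes at t = 3 and t = 4.
Evaluating at the critical points and endpoints: P(1) = -65/6, P(3) = -31/2, P(4) = -46/3, P(6) = -20.
The maximum over the interval is -65/6, attained at t = 1.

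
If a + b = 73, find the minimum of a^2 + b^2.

With a + b = 73, a^2 + b^2 = a^2 + (73 − a)^2.
The derivative 2a − 2(73 − a) = 4a − 146 vanishes at a = 73/2; second derivative 4 > 0, a minimum.
The minimum is 2·(73/2)^2 = 5329/2.

5329/2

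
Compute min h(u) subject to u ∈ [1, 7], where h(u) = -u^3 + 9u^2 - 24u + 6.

-64

h'(u) = -3u^2 + 18u - 24, which vanishes at u = 2 and u = 4.
Candidates: h(1) = -10, h(2) = -14, h(4) = -10, h(7) = -64.
The minimum over the interval is -64, attained at u = 7.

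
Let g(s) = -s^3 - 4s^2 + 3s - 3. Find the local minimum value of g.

g'(s) = -3s^2 - 8s + 3. Setting g'(s) = 0 gives s ∈ {-3, 1/3}.
Since g''(s) = -6s - 8, we get g''(-3) = 10 > 0 ⇒ local minimum; g''(1/3) = -10 < 0 ⇒ local maximum.
So the local minimum value is g(-3) = -21.

-21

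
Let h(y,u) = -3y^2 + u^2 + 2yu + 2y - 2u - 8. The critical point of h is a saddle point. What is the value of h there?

∂h/∂y = -6y + 2u + 2 = 0 and ∂h/∂u = 2y + 2u - 2 = 0, so (y, u) = (1/2, 1/2).
The Hessian has h_{yy} = -6, h_{uu} = 2, h_{yu} = 2, giving D = -16 < 0, so the point is a saddle point.
h(1/2, 1/2) = -8.

-8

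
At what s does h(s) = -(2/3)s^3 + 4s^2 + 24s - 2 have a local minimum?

h'(s) = -2s^2 + 8s + 24. Setting h'(s) = 0 gives s ∈ {-2, 6}.
Since h''(s) = -4s + 8, we get h''(-2) = 16 > 0 ⇒ local minimum; h''(6) = -16 < 0 ⇒ local maximum.
So the local minimum value is h(-2) = -86/3.

-2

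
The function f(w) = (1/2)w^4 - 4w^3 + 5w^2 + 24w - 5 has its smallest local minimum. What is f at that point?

-39/2

f'(w) = 2w^3 - 12w^2 + 10w + 24. Setting f'(w) = 0 gives w ∈ {-1, 3, 4}.
f''(w) = 6w^2 - 24w + 10. f''(-1) = 40 > 0 ⇒ local minimum; f''(3) = -8 < 0 ⇒ local maximum; f''(4) = 10 > 0 ⇒ local minimum.
Thus f has its smallest local minimum at w = -1, with value -39/2.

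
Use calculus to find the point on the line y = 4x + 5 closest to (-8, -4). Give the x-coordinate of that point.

-44/17

Minimize D(x)^2 = (x + 8)^2 + (4x + 9)^2.
d/dx[D^2] = 2(x + 8) + 2·4·(4x + 9) = 0 ⇒ x = -44/17.
Then y = -91/17 and the distance is √(529/17) ≈ 5.5783.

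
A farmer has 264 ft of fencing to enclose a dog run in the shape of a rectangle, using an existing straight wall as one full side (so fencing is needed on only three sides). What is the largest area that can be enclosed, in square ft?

Let the sides perpendicular to the wall have length x and the parallel side y, so 2x + y = 264 and the area is A = xy = x(264 − 2x).
A'(x) = 264 − 4x = 0 gives x = 66, and A''(x) = −4 < 0 confirms a maximum.
Then y = 264 − 2·66 = 132 and A = 8712.

8712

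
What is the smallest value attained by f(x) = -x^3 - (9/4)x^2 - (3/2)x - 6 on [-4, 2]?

The derivative is -3x^2 - (9/2)x - 3/2, which vanishes at x = -1 and x = -1/2.
Candidates: f(-4) = 28,  f(-1) = -23/4,  f(-1/2) = -91/16,  f(2) = -26.
So the minimum is f(2) = -26.

-26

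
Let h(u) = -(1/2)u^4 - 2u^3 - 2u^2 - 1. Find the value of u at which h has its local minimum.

Critical points: h'(u) = -2u^3 - 6u^2 - 4u vanishes at u = -2, -1, 0.
Since h''(u) = -6u^2 - 12u - 4, we get h''(-2) = -4 < 0 ⇒ local maximum; h''(-1) = 2 > 0 ⇒ local minimum; h''(0) = -4 < 0 ⇒ local maximum.
So the local minimum value is h(-1) = -3/2.

-1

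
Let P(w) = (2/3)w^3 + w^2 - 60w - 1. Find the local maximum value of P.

Critical points: P'(w) = 2w^2 + 2w - 60 vanishes at w = -6, 5.
P''(w) = 4w + 2. P''(-6) = -22 < 0 ⇒ local maximum; P''(5) = 22 > 0 ⇒ local minimum.
The local maximum is P(-6) = 251.

251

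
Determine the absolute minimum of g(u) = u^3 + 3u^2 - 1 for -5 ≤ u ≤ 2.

-51

Differentiating, g'(u) = 3u^2 + 6u; which vanishes at u = -2 and u = 0.
Candidates: g(-5) = -51, g(-2) = 3, g(0) = -1, g(2) = 19.
So the minimum is g(-5) = -51.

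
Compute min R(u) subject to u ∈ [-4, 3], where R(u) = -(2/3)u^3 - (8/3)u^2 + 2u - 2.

-38

Differentiating, R'(u) = -2u^2 - (16/3)u + 2; which vanishes at u = -3 and u = 1/3.
Candidates: R(-4) = -10; R(-3) = -14; R(1/3) = -134/81; R(3) = -38.
Hence the absolute minimum is -38 at u = 3.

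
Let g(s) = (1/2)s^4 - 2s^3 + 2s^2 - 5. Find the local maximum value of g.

g'(s) = 2s^3 - 6s^2 + 4s. Setting g'(s) = 0 gives s ∈ {0, 1, 2}.
Since g''(s) = 6s^2 - 12s + 4, we get g''(0) = 4 > 0 ⇒ local minimum; g''(1) = -2 < 0 ⇒ local maximum; g''(2) = 4 > 0 ⇒ local minimum.
Thus g has its local maximum at s = 1, with value -9/2.

-9/2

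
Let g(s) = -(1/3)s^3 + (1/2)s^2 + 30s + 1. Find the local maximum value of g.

127

g'(s) = -s^2 + s + 30 = 0 at s = -5, 6.
Since g''(s) = -2s + 1, we get g''(-5) = 11 > 0 ⇒ local minimum; g''(6) = -11 < 0 ⇒ local maximum.
The local maximum is g(6) = 127.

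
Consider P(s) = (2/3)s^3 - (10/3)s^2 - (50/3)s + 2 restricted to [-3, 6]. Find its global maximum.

The derivative is 2s^2 - (20/3)s - 50/3, which vanishes at s = -5/3 and s = 5.
Candidates: P(-3) = 4,  P(-5/3) = 1412/81,  P(5) = -244/3,  P(6) = -74.
Hence the absolute maximum is 1412/81 at s = -5/3.

1412/81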